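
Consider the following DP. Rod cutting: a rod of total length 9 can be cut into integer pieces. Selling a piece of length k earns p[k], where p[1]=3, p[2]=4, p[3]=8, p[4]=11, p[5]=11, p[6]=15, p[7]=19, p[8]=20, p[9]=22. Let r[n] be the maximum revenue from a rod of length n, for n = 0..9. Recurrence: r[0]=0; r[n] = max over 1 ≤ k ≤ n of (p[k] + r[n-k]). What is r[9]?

   n    0    1    2    3    4    5    6    7    8    9
r[n]    0    3    6    9   12   15   18   21   24   27

27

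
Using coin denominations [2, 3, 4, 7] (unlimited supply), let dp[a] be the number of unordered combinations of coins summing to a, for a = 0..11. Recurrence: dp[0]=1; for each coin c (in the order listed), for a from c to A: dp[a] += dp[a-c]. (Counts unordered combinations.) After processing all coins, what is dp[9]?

4

after  coin     0     1     2     3     4     5     6     7     8     9    10    11
          2     1     0     1     0     1     0     1     0     1     0     1     0
          3     1     0     1     1     1     1     2     1     2     2     2     2
          4     1     0     1     1     2     1     3     2     4     3     5     4
          7     1     0     1     1     2     1     3     3     4     4     6     6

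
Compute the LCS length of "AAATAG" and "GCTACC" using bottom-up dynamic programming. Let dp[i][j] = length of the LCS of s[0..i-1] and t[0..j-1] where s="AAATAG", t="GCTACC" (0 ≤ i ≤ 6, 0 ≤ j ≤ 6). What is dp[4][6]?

1

   ''  G  C  T  A  C  C
''  0  0  0  0  0  0  0
 A  0  0  0  0  1  1  1
 A  0  0  0  0  1  1  1
 A  0  0  0  0  1  1  1
 T  0  0  0  1  1  1  1
 A  0  0  0  1  2  2  2
 G  0  1  1  1  2  2  2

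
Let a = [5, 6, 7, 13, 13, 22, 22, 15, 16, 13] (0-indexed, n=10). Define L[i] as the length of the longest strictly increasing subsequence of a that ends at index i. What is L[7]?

5

   i    0    1    2    3    4    5    6    7    8    9
a[i]    5    6    7   13   13   22   22   15   16   13
L[i]    1    2    3    4    4    5    5    5    6    4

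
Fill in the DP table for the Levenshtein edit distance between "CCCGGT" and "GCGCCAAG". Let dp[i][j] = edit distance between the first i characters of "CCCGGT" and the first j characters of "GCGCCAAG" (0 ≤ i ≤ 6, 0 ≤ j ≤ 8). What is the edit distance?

   ''  G  C  G  C  C  A  A  G
''  0  1  2  3  4  5  6  7  8
 C  1  1  1  2  3  4  5  6  7
 C  2  2  1  2  2  3  4  5  6
 C  3  3  2  2  2  2  3  4  5
 G  4  3  3  2  3  3  3  4  4
 G  5  4  4  3  3  4  4  4  4
 T  6  5  5  4  4  4  5  5  5

5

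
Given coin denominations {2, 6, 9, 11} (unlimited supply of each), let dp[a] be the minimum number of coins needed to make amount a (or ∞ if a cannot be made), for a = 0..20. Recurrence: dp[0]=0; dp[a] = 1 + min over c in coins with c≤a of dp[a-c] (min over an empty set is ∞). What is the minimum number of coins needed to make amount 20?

 a  0  1  2  3  4  5  6  7  8  9 10 11 12 13 14 15 16 17 18 19 20
dp  0  -  1  -  2  -  1  -  2  1  3  1  2  2  3  2  4  2  2  3  2
(- denotes ∞ / unreachable)

2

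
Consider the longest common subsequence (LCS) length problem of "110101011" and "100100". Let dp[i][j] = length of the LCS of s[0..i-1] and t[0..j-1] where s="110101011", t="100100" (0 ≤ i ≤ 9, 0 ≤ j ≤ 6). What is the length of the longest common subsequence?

5

   ''  1  0  0  1  0  0
''  0  0  0  0  0  0  0
 1  0  1  1  1  1  1  1
 1  0  1  1  1  2  2  2
 0  0  1  2  2  2  3  3
 1  0  1  2  2  3  3  3
 0  0  1  2  3  3  4  4
 1  0  1  2  3  4  4  4
 0  0  1  2  3  4  5  5
 1  0  1  2  3  4  5  5
 1  0  1  2  3  4  5  5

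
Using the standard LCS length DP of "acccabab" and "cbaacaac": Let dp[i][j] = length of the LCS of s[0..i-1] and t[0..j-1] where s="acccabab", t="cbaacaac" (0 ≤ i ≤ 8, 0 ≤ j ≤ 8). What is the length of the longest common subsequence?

   ''  c  b  a  a  c  a  a  c
''  0  0  0  0  0  0  0  0  0
 a  0  0  0  1  1  1  1  1  1
 c  0  1  1  1  1  2  2  2  2
 c  0  1  1  1  1  2  2  2  3
 c  0  1  1  1  1  2  2  2  3
 a  0  1  1  2  2  2  3  3  3
 b  0  1  2  2  2  2  3  3  3
 a  0  1  2  3  3  3  3  4  4
 b  0  1  2  3  3  3  3  4  4

4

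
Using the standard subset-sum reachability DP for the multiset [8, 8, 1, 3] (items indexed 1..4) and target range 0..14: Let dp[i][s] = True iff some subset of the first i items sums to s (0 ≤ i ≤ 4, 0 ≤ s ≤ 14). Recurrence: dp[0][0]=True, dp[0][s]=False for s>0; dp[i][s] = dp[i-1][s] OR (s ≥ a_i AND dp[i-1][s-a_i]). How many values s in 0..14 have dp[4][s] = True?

8

i\s   0   1   2   3   4   5   6   7   8   9  10  11  12  13  14
  0   T   F   F   F   F   F   F   F   F   F   F   F   F   F   F
  1   T   F   F   F   F   F   F   F   T   F   F   F   F   F   F
  2   T   F   F   F   F   F   F   F   T   F   F   F   F   F   F
  3   T   T   F   F   F   F   F   F   T   T   F   F   F   F   F
  4   T   T   F   T   T   F   F   F   T   T   F   T   T   F   F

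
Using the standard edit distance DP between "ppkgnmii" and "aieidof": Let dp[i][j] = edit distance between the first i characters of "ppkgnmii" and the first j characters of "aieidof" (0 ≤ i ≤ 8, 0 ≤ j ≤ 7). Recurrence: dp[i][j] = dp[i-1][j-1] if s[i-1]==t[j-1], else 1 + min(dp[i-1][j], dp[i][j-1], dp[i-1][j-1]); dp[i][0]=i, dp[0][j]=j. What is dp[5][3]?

5

   ''  a  i  e  i  d  o  f
''  0  1  2  3  4  5  6  7
 p  1  1  2  3  4  5  6  7
 p  2  2  2  3  4  5  6  7
 k  3  3  3  3  4  5  6  7
 g  4  4  4  4  4  5  6  7
 n  5  5  5  5  5  5  6  7
 m  6  6  6  6  6  6  6  7
 i  7  7  6  7  6  7  7  7
 i  8  8  7  7  7  7  8  8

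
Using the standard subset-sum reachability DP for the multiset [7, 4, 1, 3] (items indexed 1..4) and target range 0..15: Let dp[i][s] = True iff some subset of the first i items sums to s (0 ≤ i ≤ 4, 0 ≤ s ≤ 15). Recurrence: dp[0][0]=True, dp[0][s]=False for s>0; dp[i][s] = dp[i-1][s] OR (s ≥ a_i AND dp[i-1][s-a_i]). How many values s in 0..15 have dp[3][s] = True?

i\s   0   1   2   3   4   5   6   7   8   9  10  11  12  13  14  15
  0   T   F   F   F   F   F   F   F   F   F   F   F   F   F   F   F
  1   T   F   F   F   F   F   F   T   F   F   F   F   F   F   F   F
  2   T   F   F   F   T   F   F   T   F   F   F   T   F   F   F   F
  3   T   T   F   F   T   T   F   T   T   F   F   T   T   F   F   F
  4   T   T   F   T   T   T   F   T   T   F   T   T   T   F   T   T

8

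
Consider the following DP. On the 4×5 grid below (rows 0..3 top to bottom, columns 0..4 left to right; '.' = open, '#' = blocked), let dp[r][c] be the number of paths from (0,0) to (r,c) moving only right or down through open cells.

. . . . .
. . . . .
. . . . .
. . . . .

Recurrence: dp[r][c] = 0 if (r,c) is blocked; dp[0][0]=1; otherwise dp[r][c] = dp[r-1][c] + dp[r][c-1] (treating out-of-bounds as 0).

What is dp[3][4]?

r\c   0   1   2   3   4
  0   1   1   1   1   1
  1   1   2   3   4   5
  2   1   3   6  10  15
  3   1   4  10  20  35

35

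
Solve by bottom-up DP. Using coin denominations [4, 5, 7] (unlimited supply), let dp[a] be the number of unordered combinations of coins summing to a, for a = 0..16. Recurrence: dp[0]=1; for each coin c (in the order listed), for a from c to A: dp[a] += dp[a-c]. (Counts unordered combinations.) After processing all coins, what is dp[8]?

after  coin     0     1     2     3     4     5     6     7     8     9    10    11    12    13    14    15    16
          4     1     0     0     0     1     0     0     0     1     0     0     0     1     0     0     0     1
          5     1     0     0     0     1     1     0     0     1     1     1     0     1     1     1     1     1
          7     1     0     0     0     1     1     0     1     1     1     1     1     2     1     2     2     2

1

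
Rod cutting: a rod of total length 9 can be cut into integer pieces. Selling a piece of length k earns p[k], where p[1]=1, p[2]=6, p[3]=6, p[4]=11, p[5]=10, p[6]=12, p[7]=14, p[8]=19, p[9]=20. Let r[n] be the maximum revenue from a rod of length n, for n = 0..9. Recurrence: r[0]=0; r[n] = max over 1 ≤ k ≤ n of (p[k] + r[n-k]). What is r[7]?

   n    0    1    2    3    4    5    6    7    8    9
r[n]    0    1    6    7   12   13   18   19   24   25

19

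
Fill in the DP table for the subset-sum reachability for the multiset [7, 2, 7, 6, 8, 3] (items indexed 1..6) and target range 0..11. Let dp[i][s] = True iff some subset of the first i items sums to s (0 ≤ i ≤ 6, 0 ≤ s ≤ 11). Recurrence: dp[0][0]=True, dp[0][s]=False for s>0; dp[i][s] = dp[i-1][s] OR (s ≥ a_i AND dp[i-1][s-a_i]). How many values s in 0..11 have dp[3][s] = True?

4

i\s   0   1   2   3   4   5   6   7   8   9  10  11
  0   T   F   F   F   F   F   F   F   F   F   F   F
  1   T   F   F   F   F   F   F   T   F   F   F   F
  2   T   F   T   F   F   F   F   T   F   T   F   F
  3   T   F   T   F   F   F   F   T   F   T   F   F
  4   T   F   T   F   F   F   T   T   T   T   F   F
  5   T   F   T   F   F   F   T   T   T   T   T   F
  6   T   F   T   T   F   T   T   T   T   T   T   T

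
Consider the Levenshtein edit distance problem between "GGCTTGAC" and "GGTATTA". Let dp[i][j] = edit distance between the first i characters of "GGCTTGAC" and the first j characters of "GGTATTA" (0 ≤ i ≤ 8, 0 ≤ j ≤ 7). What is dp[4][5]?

   ''  G  G  T  A  T  T  A
''  0  1  2  3  4  5  6  7
 G  1  0  1  2  3  4  5  6
 G  2  1  0  1  2  3  4  5
 C  3  2  1  1  2  3  4  5
 T  4  3  2  1  2  2  3  4
 T  5  4  3  2  2  2  2  3
 G  6  5  4  3  3  3  3  3
 A  7  6  5  4  3  4  4  3
 C  8  7  6  5  4  4  5  4

2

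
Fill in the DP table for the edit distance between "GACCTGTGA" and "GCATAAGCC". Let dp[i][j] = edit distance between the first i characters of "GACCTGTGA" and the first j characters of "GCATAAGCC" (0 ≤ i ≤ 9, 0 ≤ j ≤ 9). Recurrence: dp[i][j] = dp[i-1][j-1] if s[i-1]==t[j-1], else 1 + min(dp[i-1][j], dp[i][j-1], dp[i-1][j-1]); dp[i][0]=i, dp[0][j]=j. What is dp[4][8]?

   ''  G  C  A  T  A  A  G  C  C
''  0  1  2  3  4  5  6  7  8  9
 G  1  0  1  2  3  4  5  6  7  8
 A  2  1  1  1  2  3  4  5  6  7
 C  3  2  1  2  2  3  4  5  5  6
 C  4  3  2  2  3  3  4  5  5  5
 T  5  4  3  3  2  3  4  5  6  6
 G  6  5  4  4  3  3  4  4  5  6
 T  7  6  5  5  4  4  4  5  5  6
 G  8  7  6  6  5  5  5  4  5  6
 A  9  8  7  6  6  5  5  5  5  6

5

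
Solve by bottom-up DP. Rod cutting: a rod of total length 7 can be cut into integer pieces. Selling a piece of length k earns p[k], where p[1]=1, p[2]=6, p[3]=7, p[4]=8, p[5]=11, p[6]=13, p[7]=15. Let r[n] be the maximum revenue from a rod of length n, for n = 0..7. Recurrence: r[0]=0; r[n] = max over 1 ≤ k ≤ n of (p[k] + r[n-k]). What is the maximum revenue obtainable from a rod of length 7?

19

   n    0    1    2    3    4    5    6    7
r[n]    0    1    6    7   12   13   18   19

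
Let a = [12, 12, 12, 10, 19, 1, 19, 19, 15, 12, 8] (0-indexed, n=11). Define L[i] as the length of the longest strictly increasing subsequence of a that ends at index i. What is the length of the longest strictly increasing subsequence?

   i    0    1    2    3    4    5    6    7    8    9   10
a[i]   12   12   12   10   19    1   19   19   15   12    8
L[i]    1    1    1    1    2    1    2    2    2    2    2

2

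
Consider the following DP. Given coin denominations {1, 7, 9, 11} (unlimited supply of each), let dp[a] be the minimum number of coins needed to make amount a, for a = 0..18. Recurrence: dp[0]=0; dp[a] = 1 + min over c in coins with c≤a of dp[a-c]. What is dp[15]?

3

 a  0  1  2  3  4  5  6  7  8  9 10 11 12 13 14 15 16 17 18
dp  0  1  2  3  4  5  6  1  2  1  2  1  2  3  2  3  2  3  2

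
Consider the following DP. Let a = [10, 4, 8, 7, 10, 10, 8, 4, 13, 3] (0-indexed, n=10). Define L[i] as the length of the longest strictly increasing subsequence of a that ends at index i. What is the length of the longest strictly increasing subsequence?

4

   i    0    1    2    3    4    5    6    7    8    9
a[i]   10    4    8    7   10   10    8    4   13    3
L[i]    1    1    2    2    3    3    3    1    4    1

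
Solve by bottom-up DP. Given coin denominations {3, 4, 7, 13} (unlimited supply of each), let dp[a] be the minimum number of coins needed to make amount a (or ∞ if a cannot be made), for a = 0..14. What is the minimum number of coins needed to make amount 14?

2

 a  0  1  2  3  4  5  6  7  8  9 10 11 12 13 14
dp  0  -  -  1  1  -  2  1  2  3  2  2  3  1  2
(- denotes ∞ / unreachable)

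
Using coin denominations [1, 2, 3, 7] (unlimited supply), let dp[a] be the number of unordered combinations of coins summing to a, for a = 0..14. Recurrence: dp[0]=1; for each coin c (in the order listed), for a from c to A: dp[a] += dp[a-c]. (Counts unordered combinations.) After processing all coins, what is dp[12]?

24

after  coin     0     1     2     3     4     5     6     7     8     9    10    11    12    13    14
          1     1     1     1     1     1     1     1     1     1     1     1     1     1     1     1
          2     1     1     2     2     3     3     4     4     5     5     6     6     7     7     8
          3     1     1     2     3     4     5     7     8    10    12    14    16    19    21    24
          7     1     1     2     3     4     5     7     9    11    14    17    20    24    28    33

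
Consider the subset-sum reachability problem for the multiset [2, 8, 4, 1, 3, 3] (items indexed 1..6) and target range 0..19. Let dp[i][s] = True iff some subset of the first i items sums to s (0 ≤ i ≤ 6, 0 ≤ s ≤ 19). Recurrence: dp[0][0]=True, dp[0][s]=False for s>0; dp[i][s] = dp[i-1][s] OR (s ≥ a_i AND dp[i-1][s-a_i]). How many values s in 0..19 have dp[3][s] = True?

i\s   0   1   2   3   4   5   6   7   8   9  10  11  12  13  14  15  16  17  18  19
  0   T   F   F   F   F   F   F   F   F   F   F   F   F   F   F   F   F   F   F   F
  1   T   F   T   F   F   F   F   F   F   F   F   F   F   F   F   F   F   F   F   F
  2   T   F   T   F   F   F   F   F   T   F   T   F   F   F   F   F   F   F   F   F
  3   T   F   T   F   T   F   T   F   T   F   T   F   T   F   T   F   F   F   F   F
  4   T   T   T   T   T   T   T   T   T   T   T   T   T   T   T   T   F   F   F   F
  5   T   T   T   T   T   T   T   T   T   T   T   T   T   T   T   T   T   T   T   F
  6   T   T   T   T   T   T   T   T   T   T   T   T   T   T   T   T   T   T   T   T

8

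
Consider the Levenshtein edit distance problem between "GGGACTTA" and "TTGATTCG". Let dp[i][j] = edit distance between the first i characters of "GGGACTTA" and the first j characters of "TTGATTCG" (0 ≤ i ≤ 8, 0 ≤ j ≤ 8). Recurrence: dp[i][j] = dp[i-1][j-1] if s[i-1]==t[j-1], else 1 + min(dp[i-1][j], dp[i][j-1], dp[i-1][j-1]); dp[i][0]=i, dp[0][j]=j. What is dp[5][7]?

   ''  T  T  G  A  T  T  C  G
''  0  1  2  3  4  5  6  7  8
 G  1  1  2  2  3  4  5  6  7
 G  2  2  2  2  3  4  5  6  6
 G  3  3  3  2  3  4  5  6  6
 A  4  4  4  3  2  3  4  5  6
 C  5  5  5  4  3  3  4  4  5
 T  6  5  5  5  4  3  3  4  5
 T  7  6  5  6  5  4  3  4  5
 A  8  7  6  6  6  5  4  4  5

4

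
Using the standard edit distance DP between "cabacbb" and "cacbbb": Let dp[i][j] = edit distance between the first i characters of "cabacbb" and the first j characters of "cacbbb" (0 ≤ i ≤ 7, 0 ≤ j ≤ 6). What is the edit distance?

   ''  c  a  c  b  b  b
''  0  1  2  3  4  5  6
 c  1  0  1  2  3  4  5
 a  2  1  0  1  2  3  4
 b  3  2  1  1  1  2  3
 a  4  3  2  2  2  2  3
 c  5  4  3  2  3  3  3
 b  6  5  4  3  2  3  3
 b  7  6  5  4  3  2  3

3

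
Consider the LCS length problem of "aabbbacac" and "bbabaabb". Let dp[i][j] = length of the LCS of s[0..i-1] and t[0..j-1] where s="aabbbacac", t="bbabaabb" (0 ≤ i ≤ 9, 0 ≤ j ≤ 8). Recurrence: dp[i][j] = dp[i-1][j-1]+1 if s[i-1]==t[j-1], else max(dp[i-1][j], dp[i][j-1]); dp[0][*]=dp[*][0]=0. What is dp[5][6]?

3

   ''  b  b  a  b  a  a  b  b
''  0  0  0  0  0  0  0  0  0
 a  0  0  0  1  1  1  1  1  1
 a  0  0  0  1  1  2  2  2  2
 b  0  1  1  1  2  2  2  3  3
 b  0  1  2  2  2  2  2  3  4
 b  0  1  2  2  3  3  3  3  4
 a  0  1  2  3  3  4  4  4  4
 c  0  1  2  3  3  4  4  4  4
 a  0  1  2  3  3  4  5  5  5
 c  0  1  2  3  3  4  5  5  5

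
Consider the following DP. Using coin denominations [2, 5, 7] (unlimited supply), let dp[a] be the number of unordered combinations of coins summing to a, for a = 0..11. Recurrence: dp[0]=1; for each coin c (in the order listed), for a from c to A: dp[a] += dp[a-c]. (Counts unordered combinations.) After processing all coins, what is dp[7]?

2

after  coin     0     1     2     3     4     5     6     7     8     9    10    11
          2     1     0     1     0     1     0     1     0     1     0     1     0
          5     1     0     1     0     1     1     1     1     1     1     2     1
          7     1     0     1     0     1     1     1     2     1     2     2     2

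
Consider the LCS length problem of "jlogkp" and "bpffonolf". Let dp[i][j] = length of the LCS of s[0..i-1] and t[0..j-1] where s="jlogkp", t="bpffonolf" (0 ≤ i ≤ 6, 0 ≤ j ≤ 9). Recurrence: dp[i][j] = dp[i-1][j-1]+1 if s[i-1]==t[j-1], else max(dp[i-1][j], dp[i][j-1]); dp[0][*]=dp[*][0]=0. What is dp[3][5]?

   ''  b  p  f  f  o  n  o  l  f
''  0  0  0  0  0  0  0  0  0  0
 j  0  0  0  0  0  0  0  0  0  0
 l  0  0  0  0  0  0  0  0  1  1
 o  0  0  0  0  0  1  1  1  1  1
 g  0  0  0  0  0  1  1  1  1  1
 k  0  0  0  0  0  1  1  1  1  1
 p  0  0  1  1  1  1  1  1  1  1

1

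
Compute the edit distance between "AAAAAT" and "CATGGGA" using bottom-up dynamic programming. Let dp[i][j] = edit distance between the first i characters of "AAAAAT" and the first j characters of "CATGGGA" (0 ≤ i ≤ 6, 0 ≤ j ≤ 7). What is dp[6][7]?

   ''  C  A  T  G  G  G  A
''  0  1  2  3  4  5  6  7
 A  1  1  1  2  3  4  5  6
 A  2  2  1  2  3  4  5  5
 A  3  3  2  2  3  4  5  5
 A  4  4  3  3  3  4  5  5
 A  5  5  4  4  4  4  5  5
 T  6  6  5  4  5  5  5  6

6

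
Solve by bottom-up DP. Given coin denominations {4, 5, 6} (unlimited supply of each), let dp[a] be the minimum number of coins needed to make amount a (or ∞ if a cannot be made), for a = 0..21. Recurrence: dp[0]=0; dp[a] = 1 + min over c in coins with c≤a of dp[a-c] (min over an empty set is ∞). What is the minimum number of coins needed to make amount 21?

4

 a  0  1  2  3  4  5  6  7  8  9 10 11 12 13 14 15 16 17 18 19 20 21
dp  0  -  -  -  1  1  1  -  2  2  2  2  2  3  3  3  3  3  3  4  4  4
(- denotes ∞ / unreachable)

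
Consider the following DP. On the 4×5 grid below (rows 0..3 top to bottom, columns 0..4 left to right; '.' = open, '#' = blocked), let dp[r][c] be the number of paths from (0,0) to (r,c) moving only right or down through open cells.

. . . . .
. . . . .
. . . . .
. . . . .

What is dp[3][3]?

r\c   0   1   2   3   4
  0   1   1   1   1   1
  1   1   2   3   4   5
  2   1   3   6  10  15
  3   1   4  10  20  35

20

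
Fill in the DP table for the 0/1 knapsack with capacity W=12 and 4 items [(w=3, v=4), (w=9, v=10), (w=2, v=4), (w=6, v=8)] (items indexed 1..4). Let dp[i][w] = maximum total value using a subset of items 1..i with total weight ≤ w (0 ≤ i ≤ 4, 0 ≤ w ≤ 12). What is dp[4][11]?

i\w   0   1   2   3   4   5   6   7   8   9  10  11  12
  0   0   0   0   0   0   0   0   0   0   0   0   0   0
  1   0   0   0   4   4   4   4   4   4   4   4   4   4
  2   0   0   0   4   4   4   4   4   4  10  10  10  14
  3   0   0   4   4   4   8   8   8   8  10  10  14  14
  4   0   0   4   4   4   8   8   8  12  12  12  16  16

16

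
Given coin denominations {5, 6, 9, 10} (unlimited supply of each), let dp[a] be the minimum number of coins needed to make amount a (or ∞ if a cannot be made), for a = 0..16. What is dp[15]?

2

 a  0  1  2  3  4  5  6  7  8  9 10 11 12 13 14 15 16
dp  0  -  -  -  -  1  1  -  -  1  1  2  2  -  2  2  2
(- denotes ∞ / unreachable)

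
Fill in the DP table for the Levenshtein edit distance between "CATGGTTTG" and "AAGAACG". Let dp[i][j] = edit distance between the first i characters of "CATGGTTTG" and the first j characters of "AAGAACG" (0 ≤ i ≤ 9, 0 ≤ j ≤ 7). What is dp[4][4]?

3

   ''  A  A  G  A  A  C  G
''  0  1  2  3  4  5  6  7
 C  1  1  2  3  4  5  5  6
 A  2  1  1  2  3  4  5  6
 T  3  2  2  2  3  4  5  6
 G  4  3  3  2  3  4  5  5
 G  5  4  4  3  3  4  5  5
 T  6  5  5  4  4  4  5  6
 T  7  6  6  5  5  5  5  6
 T  8  7  7  6  6  6  6  6
 G  9  8  8  7  7  7  7  6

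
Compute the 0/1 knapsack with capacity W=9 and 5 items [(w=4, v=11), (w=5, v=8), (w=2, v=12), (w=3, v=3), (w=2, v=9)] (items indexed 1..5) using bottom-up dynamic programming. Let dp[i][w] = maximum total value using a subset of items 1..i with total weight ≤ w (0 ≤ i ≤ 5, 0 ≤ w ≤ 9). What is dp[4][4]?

12

i\w   0   1   2   3   4   5   6   7   8   9
  0   0   0   0   0   0   0   0   0   0   0
  1   0   0   0   0  11  11  11  11  11  11
  2   0   0   0   0  11  11  11  11  11  19
  3   0   0  12  12  12  12  23  23  23  23
  4   0   0  12  12  12  15  23  23  23  26
  5   0   0  12  12  21  21  23  24  32  32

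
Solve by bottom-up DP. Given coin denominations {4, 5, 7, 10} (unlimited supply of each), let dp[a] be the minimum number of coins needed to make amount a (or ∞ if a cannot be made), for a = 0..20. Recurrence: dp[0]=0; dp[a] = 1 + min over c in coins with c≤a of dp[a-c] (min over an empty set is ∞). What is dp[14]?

2

 a  0  1  2  3  4  5  6  7  8  9 10 11 12 13 14 15 16 17 18 19 20
dp  0  -  -  -  1  1  -  1  2  2  1  2  2  3  2  2  3  2  3  3  2
(- denotes ∞ / unreachable)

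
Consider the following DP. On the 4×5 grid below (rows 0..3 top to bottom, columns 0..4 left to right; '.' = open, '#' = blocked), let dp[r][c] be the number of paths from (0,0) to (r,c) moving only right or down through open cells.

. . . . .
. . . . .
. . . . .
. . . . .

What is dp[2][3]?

10

r\c   0   1   2   3   4
  0   1   1   1   1   1
  1   1   2   3   4   5
  2   1   3   6  10  15
  3   1   4  10  20  35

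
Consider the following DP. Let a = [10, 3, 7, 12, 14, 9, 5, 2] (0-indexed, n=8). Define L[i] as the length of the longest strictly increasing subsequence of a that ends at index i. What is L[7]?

   i    0    1    2    3    4    5    6    7
a[i]   10    3    7   12   14    9    5    2
L[i]    1    1    2    3    4    3    2    1

1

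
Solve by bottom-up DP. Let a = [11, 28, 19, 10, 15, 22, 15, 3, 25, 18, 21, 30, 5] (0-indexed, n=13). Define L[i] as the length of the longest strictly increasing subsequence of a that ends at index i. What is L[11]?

5

   i    0    1    2    3    4    5    6    7    8    9   10   11   12
a[i]   11   28   19   10   15   22   15    3   25   18   21   30    5
L[i]    1    2    2    1    2    3    2    1    4    3    4    5    2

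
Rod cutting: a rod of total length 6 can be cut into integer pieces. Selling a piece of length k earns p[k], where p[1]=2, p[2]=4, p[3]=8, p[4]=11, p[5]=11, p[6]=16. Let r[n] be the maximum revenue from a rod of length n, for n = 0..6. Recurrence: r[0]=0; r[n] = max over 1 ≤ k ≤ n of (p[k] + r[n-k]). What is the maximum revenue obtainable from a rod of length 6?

   n    0    1    2    3    4    5    6
r[n]    0    2    4    8   11   13   16

16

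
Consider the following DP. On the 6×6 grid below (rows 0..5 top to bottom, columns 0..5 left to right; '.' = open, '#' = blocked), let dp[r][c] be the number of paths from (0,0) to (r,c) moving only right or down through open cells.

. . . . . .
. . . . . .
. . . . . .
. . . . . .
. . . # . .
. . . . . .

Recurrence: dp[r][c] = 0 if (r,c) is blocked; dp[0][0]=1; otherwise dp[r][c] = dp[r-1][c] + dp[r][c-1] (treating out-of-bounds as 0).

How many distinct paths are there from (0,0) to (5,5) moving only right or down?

r\c   0   1   2   3   4   5
  0   1   1   1   1   1   1
  1   1   2   3   4   5   6
  2   1   3   6  10  15  21
  3   1   4  10  20  35  56
  4   1   5  15   0  35  91
  5   1   6  21  21  56 147

147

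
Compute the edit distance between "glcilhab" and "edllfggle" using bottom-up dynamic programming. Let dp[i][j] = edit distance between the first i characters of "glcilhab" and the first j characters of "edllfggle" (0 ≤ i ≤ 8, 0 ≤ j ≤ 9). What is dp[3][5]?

4

   ''  e  d  l  l  f  g  g  l  e
''  0  1  2  3  4  5  6  7  8  9
 g  1  1  2  3  4  5  5  6  7  8
 l  2  2  2  2  3  4  5  6  6  7
 c  3  3  3  3  3  4  5  6  7  7
 i  4  4  4  4  4  4  5  6  7  8
 l  5  5  5  4  4  5  5  6  6  7
 h  6  6  6  5  5  5  6  6  7  7
 a  7  7  7  6  6  6  6  7  7  8
 b  8  8  8  7  7  7  7  7  8  8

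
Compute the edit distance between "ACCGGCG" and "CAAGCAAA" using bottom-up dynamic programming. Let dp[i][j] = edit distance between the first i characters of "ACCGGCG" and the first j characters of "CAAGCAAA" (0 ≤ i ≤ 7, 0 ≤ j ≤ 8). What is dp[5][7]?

   ''  C  A  A  G  C  A  A  A
''  0  1  2  3  4  5  6  7  8
 A  1  1  1  2  3  4  5  6  7
 C  2  1  2  2  3  3  4  5  6
 C  3  2  2  3  3  3  4  5  6
 G  4  3  3  3  3  4  4  5  6
 G  5  4  4  4  3  4  5  5  6
 C  6  5  5  5  4  3  4  5  6
 G  7  6  6  6  5  4  4  5  6

5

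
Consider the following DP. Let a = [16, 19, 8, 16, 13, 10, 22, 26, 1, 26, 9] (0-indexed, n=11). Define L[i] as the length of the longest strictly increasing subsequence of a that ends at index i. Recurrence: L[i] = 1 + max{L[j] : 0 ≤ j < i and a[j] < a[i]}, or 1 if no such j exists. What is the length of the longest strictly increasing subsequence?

   i    0    1    2    3    4    5    6    7    8    9   10
a[i]   16   19    8   16   13   10   22   26    1   26    9
L[i]    1    2    1    2    2    2    3    4    1    4    2

4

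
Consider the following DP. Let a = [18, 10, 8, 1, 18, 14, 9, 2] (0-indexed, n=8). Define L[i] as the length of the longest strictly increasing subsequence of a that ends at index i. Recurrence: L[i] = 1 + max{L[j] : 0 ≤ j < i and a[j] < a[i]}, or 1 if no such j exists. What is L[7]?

2

   i    0    1    2    3    4    5    6    7
a[i]   18   10    8    1   18   14    9    2
L[i]    1    1    1    1    2    2    2    2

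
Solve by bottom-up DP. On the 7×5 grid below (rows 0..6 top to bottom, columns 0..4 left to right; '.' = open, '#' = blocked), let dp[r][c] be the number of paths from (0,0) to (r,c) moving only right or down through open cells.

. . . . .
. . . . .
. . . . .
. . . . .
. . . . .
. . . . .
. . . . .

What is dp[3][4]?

r\c   0   1   2   3   4
  0   1   1   1   1   1
  1   1   2   3   4   5
  2   1   3   6  10  15
  3   1   4  10  20  35
  4   1   5  15  35  70
  5   1   6  21  56 126
  6   1   7  28  84 210

35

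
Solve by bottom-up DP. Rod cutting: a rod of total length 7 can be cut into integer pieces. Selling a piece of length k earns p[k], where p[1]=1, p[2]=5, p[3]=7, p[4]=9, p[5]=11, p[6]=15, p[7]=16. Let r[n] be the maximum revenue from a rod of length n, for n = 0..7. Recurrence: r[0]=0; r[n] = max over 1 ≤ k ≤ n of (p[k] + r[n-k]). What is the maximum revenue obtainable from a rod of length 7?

17

   n    0    1    2    3    4    5    6    7
r[n]    0    1    5    7   10   12   15   17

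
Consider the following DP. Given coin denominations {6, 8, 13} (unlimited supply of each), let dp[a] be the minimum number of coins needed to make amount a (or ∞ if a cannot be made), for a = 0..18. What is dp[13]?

1

 a  0  1  2  3  4  5  6  7  8  9 10 11 12 13 14 15 16 17 18
dp  0  -  -  -  -  -  1  -  1  -  -  -  2  1  2  -  2  -  3
(- denotes ∞ / unreachable)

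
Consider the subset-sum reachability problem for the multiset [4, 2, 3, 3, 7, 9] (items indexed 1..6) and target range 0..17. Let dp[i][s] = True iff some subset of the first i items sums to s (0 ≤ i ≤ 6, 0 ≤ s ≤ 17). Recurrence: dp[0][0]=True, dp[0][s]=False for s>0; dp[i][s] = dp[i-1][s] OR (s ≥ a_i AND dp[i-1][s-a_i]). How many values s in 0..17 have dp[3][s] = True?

8

i\s   0   1   2   3   4   5   6   7   8   9  10  11  12  13  14  15  16  17
  0   T   F   F   F   F   F   F   F   F   F   F   F   F   F   F   F   F   F
  1   T   F   F   F   T   F   F   F   F   F   F   F   F   F   F   F   F   F
  2   T   F   T   F   T   F   T   F   F   F   F   F   F   F   F   F   F   F
  3   T   F   T   T   T   T   T   T   F   T   F   F   F   F   F   F   F   F
  4   T   F   T   T   T   T   T   T   T   T   T   F   T   F   F   F   F   F
  5   T   F   T   T   T   T   T   T   T   T   T   T   T   T   T   T   T   T
  6   T   F   T   T   T   T   T   T   T   T   T   T   T   T   T   T   T   T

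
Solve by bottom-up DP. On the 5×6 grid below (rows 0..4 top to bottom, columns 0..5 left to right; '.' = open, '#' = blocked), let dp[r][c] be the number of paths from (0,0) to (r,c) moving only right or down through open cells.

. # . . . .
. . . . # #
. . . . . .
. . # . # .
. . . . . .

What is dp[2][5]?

r\c   0   1   2   3   4   5
  0   1   0   0   0   0   0
  1   1   1   1   1   0   0
  2   1   2   3   4   4   4
  3   1   3   0   4   0   4
  4   1   4   4   8   8  12

4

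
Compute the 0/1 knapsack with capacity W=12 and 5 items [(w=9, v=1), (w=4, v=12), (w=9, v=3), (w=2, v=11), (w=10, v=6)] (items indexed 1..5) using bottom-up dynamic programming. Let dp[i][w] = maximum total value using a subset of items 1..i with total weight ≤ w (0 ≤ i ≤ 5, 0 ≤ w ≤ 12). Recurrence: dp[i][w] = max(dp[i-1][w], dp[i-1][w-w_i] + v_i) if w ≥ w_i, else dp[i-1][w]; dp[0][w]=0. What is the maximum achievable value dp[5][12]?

i\w   0   1   2   3   4   5   6   7   8   9  10  11  12
  0   0   0   0   0   0   0   0   0   0   0   0   0   0
  1   0   0   0   0   0   0   0   0   0   1   1   1   1
  2   0   0   0   0  12  12  12  12  12  12  12  12  12
  3   0   0   0   0  12  12  12  12  12  12  12  12  12
  4   0   0  11  11  12  12  23  23  23  23  23  23  23
  5   0   0  11  11  12  12  23  23  23  23  23  23  23

23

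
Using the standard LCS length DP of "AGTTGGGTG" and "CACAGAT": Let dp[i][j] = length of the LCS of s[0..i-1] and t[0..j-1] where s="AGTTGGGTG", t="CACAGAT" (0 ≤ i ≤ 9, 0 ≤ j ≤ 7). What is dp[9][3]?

1

   ''  C  A  C  A  G  A  T
''  0  0  0  0  0  0  0  0
 A  0  0  1  1  1  1  1  1
 G  0  0  1  1  1  2  2  2
 T  0  0  1  1  1  2  2  3
 T  0  0  1  1  1  2  2  3
 G  0  0  1  1  1  2  2  3
 G  0  0  1  1  1  2  2  3
 G  0  0  1  1  1  2  2  3
 T  0  0  1  1  1  2  2  3
 G  0  0  1  1  1  2  2  3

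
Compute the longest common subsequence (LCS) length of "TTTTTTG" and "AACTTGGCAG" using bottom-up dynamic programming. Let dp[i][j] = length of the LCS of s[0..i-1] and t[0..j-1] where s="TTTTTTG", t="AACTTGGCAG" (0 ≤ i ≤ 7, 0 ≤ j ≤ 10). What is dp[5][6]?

   ''  A  A  C  T  T  G  G  C  A  G
''  0  0  0  0  0  0  0  0  0  0  0
 T  0  0  0  0  1  1  1  1  1  1  1
 T  0  0  0  0  1  2  2  2  2  2  2
 T  0  0  0  0  1  2  2  2  2  2  2
 T  0  0  0  0  1  2  2  2  2  2  2
 T  0  0  0  0  1  2  2  2  2  2  2
 T  0  0  0  0  1  2  2  2  2  2  2
 G  0  0  0  0  1  2  3  3  3  3  3

2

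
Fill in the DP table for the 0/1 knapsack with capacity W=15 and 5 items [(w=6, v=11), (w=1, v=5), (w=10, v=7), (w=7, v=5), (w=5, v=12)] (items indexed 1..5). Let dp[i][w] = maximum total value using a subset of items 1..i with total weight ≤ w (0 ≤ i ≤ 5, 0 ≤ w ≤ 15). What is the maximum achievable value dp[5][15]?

28

i\w   0   1   2   3   4   5   6   7   8   9  10  11  12  13  14  15
  0   0   0   0   0   0   0   0   0   0   0   0   0   0   0   0   0
  1   0   0   0   0   0   0  11  11  11  11  11  11  11  11  11  11
  2   0   5   5   5   5   5  11  16  16  16  16  16  16  16  16  16
  3   0   5   5   5   5   5  11  16  16  16  16  16  16  16  16  16
  4   0   5   5   5   5   5  11  16  16  16  16  16  16  16  21  21
  5   0   5   5   5   5  12  17  17  17  17  17  23  28  28  28  28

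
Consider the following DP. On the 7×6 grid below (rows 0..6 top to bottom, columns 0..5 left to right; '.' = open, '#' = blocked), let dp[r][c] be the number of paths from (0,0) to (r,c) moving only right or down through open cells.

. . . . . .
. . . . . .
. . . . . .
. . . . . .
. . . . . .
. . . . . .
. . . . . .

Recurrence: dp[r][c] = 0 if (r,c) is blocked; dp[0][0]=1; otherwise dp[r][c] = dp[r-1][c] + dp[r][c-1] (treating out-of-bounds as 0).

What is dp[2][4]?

15

r\c   0   1   2   3   4   5
  0   1   1   1   1   1   1
  1   1   2   3   4   5   6
  2   1   3   6  10  15  21
  3   1   4  10  20  35  56
  4   1   5  15  35  70 126
  5   1   6  21  56 126 252
  6   1   7  28  84 210 462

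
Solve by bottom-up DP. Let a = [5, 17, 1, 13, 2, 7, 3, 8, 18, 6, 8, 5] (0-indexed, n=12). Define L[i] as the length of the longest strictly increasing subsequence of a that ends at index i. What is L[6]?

3

   i    0    1    2    3    4    5    6    7    8    9   10   11
a[i]    5   17    1   13    2    7    3    8   18    6    8    5
L[i]    1    2    1    2    2    3    3    4    5    4    5    4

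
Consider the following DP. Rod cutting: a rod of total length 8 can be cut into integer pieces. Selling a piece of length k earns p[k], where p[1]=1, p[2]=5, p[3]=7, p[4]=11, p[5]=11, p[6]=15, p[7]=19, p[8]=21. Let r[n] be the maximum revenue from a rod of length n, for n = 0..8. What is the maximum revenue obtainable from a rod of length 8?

22

   n    0    1    2    3    4    5    6    7    8
r[n]    0    1    5    7   11   12   16   19   22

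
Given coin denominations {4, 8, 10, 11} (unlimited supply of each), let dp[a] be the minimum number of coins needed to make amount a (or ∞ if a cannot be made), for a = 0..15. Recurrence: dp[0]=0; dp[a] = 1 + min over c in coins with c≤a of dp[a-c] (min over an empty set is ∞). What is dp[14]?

2

 a  0  1  2  3  4  5  6  7  8  9 10 11 12 13 14 15
dp  0  -  -  -  1  -  -  -  1  -  1  1  2  -  2  2
(- denotes ∞ / unreachable)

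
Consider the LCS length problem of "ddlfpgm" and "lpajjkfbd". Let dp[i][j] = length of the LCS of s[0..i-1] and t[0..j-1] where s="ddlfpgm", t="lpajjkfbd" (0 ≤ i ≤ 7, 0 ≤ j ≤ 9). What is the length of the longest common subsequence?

   ''  l  p  a  j  j  k  f  b  d
''  0  0  0  0  0  0  0  0  0  0
 d  0  0  0  0  0  0  0  0  0  1
 d  0  0  0  0  0  0  0  0  0  1
 l  0  1  1  1  1  1  1  1  1  1
 f  0  1  1  1  1  1  1  2  2  2
 p  0  1  2  2  2  2  2  2  2  2
 g  0  1  2  2  2  2  2  2  2  2
 m  0  1  2  2  2  2  2  2  2  2

2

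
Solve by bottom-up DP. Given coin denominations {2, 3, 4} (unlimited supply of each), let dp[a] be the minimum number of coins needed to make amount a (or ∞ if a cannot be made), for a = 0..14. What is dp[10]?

3

 a  0  1  2  3  4  5  6  7  8  9 10 11 12 13 14
dp  0  -  1  1  1  2  2  2  2  3  3  3  3  4  4
(- denotes ∞ / unreachable)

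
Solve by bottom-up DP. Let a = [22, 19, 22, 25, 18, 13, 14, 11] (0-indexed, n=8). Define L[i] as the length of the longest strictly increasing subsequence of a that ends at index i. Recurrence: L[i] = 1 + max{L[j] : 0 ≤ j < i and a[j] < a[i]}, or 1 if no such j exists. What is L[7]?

1

   i    0    1    2    3    4    5    6    7
a[i]   22   19   22   25   18   13   14   11
L[i]    1    1    2    3    1    1    2    1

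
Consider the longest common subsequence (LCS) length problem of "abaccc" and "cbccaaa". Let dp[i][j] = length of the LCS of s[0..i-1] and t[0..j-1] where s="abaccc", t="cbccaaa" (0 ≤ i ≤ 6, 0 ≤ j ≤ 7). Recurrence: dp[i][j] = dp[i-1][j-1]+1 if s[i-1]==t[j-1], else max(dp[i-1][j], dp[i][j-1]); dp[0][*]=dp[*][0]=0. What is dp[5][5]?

   ''  c  b  c  c  a  a  a
''  0  0  0  0  0  0  0  0
 a  0  0  0  0  0  1  1  1
 b  0  0  1  1  1  1  1  1
 a  0  0  1  1  1  2  2  2
 c  0  1  1  2  2  2  2  2
 c  0  1  1  2  3  3  3  3
 c  0  1  1  2  3  3  3  3

3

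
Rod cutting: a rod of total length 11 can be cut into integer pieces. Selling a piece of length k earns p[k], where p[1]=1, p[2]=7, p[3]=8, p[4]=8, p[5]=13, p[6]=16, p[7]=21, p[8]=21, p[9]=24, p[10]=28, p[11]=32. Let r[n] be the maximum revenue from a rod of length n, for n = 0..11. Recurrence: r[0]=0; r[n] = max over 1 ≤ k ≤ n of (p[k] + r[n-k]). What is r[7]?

   n    0    1    2    3    4    5    6    7    8    9   10   11
r[n]    0    1    7    8   14   15   21   22   28   29   35   36

22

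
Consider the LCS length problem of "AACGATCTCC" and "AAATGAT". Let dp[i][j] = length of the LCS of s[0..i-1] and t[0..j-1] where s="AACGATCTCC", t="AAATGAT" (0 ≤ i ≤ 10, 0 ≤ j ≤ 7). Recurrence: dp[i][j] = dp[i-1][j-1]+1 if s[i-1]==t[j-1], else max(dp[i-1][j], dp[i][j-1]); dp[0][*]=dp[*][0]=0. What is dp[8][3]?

   ''  A  A  A  T  G  A  T
''  0  0  0  0  0  0  0  0
 A  0  1  1  1  1  1  1  1
 A  0  1  2  2  2  2  2  2
 C  0  1  2  2  2  2  2  2
 G  0  1  2  2  2  3  3  3
 A  0  1  2  3  3  3  4  4
 T  0  1  2  3  4  4  4  5
 C  0  1  2  3  4  4  4  5
 T  0  1  2  3  4  4  4  5
 C  0  1  2  3  4  4  4  5
 C  0  1  2  3  4  4  4  5

3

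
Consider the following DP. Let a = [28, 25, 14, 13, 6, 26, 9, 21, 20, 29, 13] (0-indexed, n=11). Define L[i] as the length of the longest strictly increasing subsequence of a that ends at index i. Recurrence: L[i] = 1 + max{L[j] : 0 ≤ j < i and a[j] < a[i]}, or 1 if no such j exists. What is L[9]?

   i    0    1    2    3    4    5    6    7    8    9   10
a[i]   28   25   14   13    6   26    9   21   20   29   13
L[i]    1    1    1    1    1    2    2    3    3    4    3

4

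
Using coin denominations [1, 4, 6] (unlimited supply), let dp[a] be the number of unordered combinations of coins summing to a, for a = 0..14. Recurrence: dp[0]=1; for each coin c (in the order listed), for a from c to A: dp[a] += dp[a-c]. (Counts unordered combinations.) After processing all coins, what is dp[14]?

after  coin     0     1     2     3     4     5     6     7     8     9    10    11    12    13    14
          1     1     1     1     1     1     1     1     1     1     1     1     1     1     1     1
          4     1     1     1     1     2     2     2     2     3     3     3     3     4     4     4
          6     1     1     1     1     2     2     3     3     4     4     5     5     7     7     8

8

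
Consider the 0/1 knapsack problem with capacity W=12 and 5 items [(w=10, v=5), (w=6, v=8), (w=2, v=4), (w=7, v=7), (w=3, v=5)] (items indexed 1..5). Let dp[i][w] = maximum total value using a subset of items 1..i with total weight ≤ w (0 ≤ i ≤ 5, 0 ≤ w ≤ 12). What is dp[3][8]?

12

i\w   0   1   2   3   4   5   6   7   8   9  10  11  12
  0   0   0   0   0   0   0   0   0   0   0   0   0   0
  1   0   0   0   0   0   0   0   0   0   0   5   5   5
  2   0   0   0   0   0   0   8   8   8   8   8   8   8
  3   0   0   4   4   4   4   8   8  12  12  12  12  12
  4   0   0   4   4   4   4   8   8  12  12  12  12  12
  5   0   0   4   5   5   9   9   9  12  13  13  17  17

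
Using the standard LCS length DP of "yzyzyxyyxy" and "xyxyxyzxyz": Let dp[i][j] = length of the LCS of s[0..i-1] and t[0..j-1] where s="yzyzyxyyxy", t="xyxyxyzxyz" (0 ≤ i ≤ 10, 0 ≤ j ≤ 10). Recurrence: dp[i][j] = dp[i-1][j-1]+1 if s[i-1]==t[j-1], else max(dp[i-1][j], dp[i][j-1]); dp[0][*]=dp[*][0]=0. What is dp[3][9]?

3

   ''  x  y  x  y  x  y  z  x  y  z
''  0  0  0  0  0  0  0  0  0  0  0
 y  0  0  1  1  1  1  1  1  1  1  1
 z  0  0  1  1  1  1  1  2  2  2  2
 y  0  0  1  1  2  2  2  2  2  3  3
 z  0  0  1  1  2  2  2  3  3  3  4
 y  0  0  1  1  2  2  3  3  3  4  4
 x  0  1  1  2  2  3  3  3  4  4  4
 y  0  1  2  2  3  3  4  4  4  5  5
 y  0  1  2  2  3  3  4  4  4  5  5
 x  0  1  2  3  3  4  4  4  5  5  5
 y  0  1  2  3  4  4  5  5  5  6  6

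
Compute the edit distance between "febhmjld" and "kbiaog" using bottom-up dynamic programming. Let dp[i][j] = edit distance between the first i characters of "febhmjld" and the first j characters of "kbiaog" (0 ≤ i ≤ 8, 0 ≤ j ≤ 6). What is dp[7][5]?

   ''  k  b  i  a  o  g
''  0  1  2  3  4  5  6
 f  1  1  2  3  4  5  6
 e  2  2  2  3  4  5  6
 b  3  3  2  3  4  5  6
 h  4  4  3  3  4  5  6
 m  5  5  4  4  4  5  6
 j  6  6  5  5  5  5  6
 l  7  7  6  6  6  6  6
 d  8  8  7  7  7  7  7

6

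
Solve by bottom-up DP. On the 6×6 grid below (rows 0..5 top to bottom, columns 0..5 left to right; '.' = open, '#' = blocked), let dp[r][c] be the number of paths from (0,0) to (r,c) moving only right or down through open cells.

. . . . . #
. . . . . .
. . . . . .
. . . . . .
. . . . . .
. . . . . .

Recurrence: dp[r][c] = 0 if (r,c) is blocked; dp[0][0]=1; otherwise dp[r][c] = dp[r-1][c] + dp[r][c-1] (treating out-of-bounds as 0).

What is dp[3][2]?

10

r\c   0   1   2   3   4   5
  0   1   1   1   1   1   0
  1   1   2   3   4   5   5
  2   1   3   6  10  15  20
  3   1   4  10  20  35  55
  4   1   5  15  35  70 125
  5   1   6  21  56 126 251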